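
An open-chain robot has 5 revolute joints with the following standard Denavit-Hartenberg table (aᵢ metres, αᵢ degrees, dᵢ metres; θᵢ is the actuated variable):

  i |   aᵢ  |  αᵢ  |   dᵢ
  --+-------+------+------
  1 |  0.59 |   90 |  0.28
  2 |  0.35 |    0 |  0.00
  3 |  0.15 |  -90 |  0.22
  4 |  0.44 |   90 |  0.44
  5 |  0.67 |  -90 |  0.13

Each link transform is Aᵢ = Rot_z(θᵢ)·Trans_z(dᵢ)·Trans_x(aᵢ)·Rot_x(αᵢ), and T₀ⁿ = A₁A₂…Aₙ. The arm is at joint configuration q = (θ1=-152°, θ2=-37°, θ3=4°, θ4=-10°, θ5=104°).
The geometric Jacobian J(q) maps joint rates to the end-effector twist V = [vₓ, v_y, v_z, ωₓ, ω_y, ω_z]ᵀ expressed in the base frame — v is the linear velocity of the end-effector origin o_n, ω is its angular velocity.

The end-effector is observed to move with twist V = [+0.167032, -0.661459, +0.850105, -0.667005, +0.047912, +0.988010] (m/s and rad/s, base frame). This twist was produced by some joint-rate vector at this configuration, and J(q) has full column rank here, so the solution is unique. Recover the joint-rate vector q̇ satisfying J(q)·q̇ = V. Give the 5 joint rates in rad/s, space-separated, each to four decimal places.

0.2720 0.9380 -0.1000 0.9090 -0.4900

o_n = [-1.7750, -0.4950, 0.7651]
J₁: ẑ×o_n = [0.4950, -1.7750, 0.0000], ω = ẑ
J2: z=[-0.4695, 0.8829, 0.0000] o=[-0.5209, -0.2770, 0.2800] → [0.4283, 0.2278, 1.2096, -0.4695, 0.8829, 0.0000]
J3: z=[-0.4695, 0.8829, 0.0000] o=[-0.7677, -0.4082, 0.0694] → [0.6143, 0.3266, 0.9301, -0.4695, 0.8829, 0.0000]
J4: z=[-0.4809, -0.2557, 0.8387] o=[-0.9821, -0.2730, -0.0123] → [-0.0126, -0.2911, -0.0960, -0.4809, -0.2557, 0.8387]
J5: z=[-0.3338, 0.9379, 0.0946] o=[-1.5504, -0.4887, 0.1207] → [0.6050, 0.1938, 0.2128, -0.3338, 0.9379, 0.0946]
q̇ = J⁺·V = [0.2720, 0.9380, -0.1000, 0.9090, -0.4900]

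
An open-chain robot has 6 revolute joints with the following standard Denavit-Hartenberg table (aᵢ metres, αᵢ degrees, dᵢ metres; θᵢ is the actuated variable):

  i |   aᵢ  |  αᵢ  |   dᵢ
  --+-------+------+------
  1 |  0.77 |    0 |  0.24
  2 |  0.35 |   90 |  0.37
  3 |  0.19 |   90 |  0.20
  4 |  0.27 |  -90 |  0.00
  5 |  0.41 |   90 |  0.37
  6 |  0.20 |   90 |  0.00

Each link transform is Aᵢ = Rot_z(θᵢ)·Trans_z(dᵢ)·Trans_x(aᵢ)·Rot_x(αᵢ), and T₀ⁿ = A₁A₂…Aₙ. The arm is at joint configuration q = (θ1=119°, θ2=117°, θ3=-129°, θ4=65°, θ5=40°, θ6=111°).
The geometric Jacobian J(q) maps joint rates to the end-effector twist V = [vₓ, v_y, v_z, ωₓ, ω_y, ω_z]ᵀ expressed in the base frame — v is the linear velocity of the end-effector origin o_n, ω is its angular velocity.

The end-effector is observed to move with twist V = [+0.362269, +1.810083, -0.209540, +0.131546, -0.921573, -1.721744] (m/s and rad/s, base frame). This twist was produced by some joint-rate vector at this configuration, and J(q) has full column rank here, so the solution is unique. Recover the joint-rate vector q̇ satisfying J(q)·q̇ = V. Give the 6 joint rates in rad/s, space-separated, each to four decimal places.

-0.6710 -0.5960 -0.1310 -0.2490 -0.1350 -0.7490

o_n = [-1.4540, 0.7073, 0.5438]
J₁: ẑ×o_n = [-0.7073, -1.4540, 0.0000], ω = ẑ
J2: z=[0.0000, 0.0000, 1.0000] o=[-0.3733, 0.6735, 0.2400] → [-0.0339, -1.0807, 0.0000, 0.0000, 0.0000, 1.0000]
J3: z=[-0.8290, 0.5592, 0.0000] o=[-0.5690, 0.3833, 0.6100] → [-0.0370, -0.0549, 0.2262, -0.8290, 0.5592, 0.0000]
J4: z=[0.4346, 0.6443, 0.6293] o=[-0.6680, 0.5943, 0.4623] → [-0.0187, -0.5301, 0.5556, 0.4346, 0.6443, 0.6293]
J5: z=[-0.6693, -0.2365, 0.7043] o=[-0.8307, 0.7906, 0.3737] → [0.0184, -0.3251, -0.0917, -0.6693, -0.2365, 0.7043]
J6: z=[-0.0545, 0.9610, 0.2710] o=[-1.3821, 0.7617, 0.3653] → [0.1863, -0.0097, 0.0720, -0.0545, 0.9610, 0.2710]
q̇ = J⁺·V = [-0.6710, -0.5960, -0.1310, -0.2490, -0.1350, -0.7490]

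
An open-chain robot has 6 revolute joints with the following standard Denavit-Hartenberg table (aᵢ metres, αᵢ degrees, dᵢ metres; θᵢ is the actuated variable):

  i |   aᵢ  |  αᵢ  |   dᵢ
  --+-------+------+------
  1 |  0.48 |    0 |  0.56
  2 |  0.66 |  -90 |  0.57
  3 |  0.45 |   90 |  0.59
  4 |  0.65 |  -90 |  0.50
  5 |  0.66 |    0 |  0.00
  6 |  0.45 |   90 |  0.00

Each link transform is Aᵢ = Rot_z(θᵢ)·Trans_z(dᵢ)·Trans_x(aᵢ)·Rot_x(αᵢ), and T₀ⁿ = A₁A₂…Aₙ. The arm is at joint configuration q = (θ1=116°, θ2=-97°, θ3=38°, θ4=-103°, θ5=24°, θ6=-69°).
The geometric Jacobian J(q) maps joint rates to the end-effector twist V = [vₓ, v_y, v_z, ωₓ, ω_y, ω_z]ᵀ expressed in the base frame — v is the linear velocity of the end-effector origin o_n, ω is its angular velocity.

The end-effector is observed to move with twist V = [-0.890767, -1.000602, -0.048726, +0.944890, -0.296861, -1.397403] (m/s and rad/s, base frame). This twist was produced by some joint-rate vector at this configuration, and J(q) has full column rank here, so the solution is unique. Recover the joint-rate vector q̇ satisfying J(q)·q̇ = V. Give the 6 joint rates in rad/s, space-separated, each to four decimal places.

-0.2180 -0.2130 -0.3060 -0.2710 0.3350 0.9200

o_n = [1.1119, -0.1083, 1.5038]
J₁: ẑ×o_n = [0.1083, 1.1119, -0.0000], ω = ẑ
J2: z=[0.0000, 0.0000, 1.0000] o=[-0.2104, 0.4314, 0.5600] → [0.5398, 1.3223, -0.0000, 0.0000, 0.0000, 1.0000]
J3: z=[-0.3256, 0.9455, 0.0000] o=[0.4136, 0.6463, 1.1300] → [0.3534, 0.1217, -0.4146, -0.3256, 0.9455, 0.0000]
J4: z=[0.5821, 0.2004, 0.7880] o=[0.5568, 1.3196, 0.8530] → [1.2557, 0.0586, -0.9425, 0.5821, 0.2004, 0.7880]
J5: z=[0.7992, 0.0373, -0.5999] o=[0.9451, 0.7835, 1.3370] → [-0.5288, -0.2333, -0.7190, 0.7992, 0.0373, -0.5999]
J6: z=[0.7992, 0.0373, -0.5999] o=[0.8791, 0.1394, 1.2089] → [-0.1376, -0.3753, -0.2067, 0.7992, 0.0373, -0.5999]
q̇ = J⁺·V = [-0.2180, -0.2130, -0.3060, -0.2710, 0.3350, 0.9200]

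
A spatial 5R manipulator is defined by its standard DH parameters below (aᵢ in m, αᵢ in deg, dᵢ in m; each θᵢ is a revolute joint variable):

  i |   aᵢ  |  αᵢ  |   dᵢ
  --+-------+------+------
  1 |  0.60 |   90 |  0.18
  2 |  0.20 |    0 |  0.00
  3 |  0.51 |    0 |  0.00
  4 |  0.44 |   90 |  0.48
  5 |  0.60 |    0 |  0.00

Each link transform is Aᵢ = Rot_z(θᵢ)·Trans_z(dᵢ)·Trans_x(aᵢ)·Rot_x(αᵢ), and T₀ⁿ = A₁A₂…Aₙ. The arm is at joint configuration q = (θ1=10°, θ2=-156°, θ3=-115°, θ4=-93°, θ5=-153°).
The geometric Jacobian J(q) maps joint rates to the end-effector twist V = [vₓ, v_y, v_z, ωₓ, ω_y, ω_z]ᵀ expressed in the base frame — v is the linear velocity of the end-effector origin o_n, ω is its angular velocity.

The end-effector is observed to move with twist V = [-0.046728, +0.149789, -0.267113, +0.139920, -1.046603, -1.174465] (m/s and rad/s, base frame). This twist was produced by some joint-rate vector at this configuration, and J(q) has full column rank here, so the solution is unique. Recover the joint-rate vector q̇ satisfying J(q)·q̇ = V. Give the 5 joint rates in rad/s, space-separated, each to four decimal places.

-0.5460 0.8650 -0.5880 0.7780 0.6300

o_n = [0.3628, -0.1468, 0.6152]
J₁: ẑ×o_n = [0.1468, 0.3628, -0.0000], ω = ẑ
J2: z=[0.1736, -0.9848, 0.0000] o=[0.5909, 0.1042, 0.1800] → [-0.4286, -0.0756, -0.2682, 0.1736, -0.9848, 0.0000]
J3: z=[0.1736, -0.9848, 0.0000] o=[0.4110, 0.0725, 0.0987] → [-0.5087, -0.0897, -0.0855, 0.1736, -0.9848, 0.0000]
J4: z=[0.1736, -0.9848, 0.0000] o=[0.4197, 0.0740, 0.6086] → [-0.0065, -0.0011, -0.0944, 0.1736, -0.9848, 0.0000]
J5: z=[-0.0687, -0.0121, -0.9976] o=[0.9353, -0.3225, 0.5779] → [0.1748, 0.5737, -0.0190, -0.0687, -0.0121, -0.9976]
q̇ = J⁺·V = [-0.5460, 0.8650, -0.5880, 0.7780, 0.6300]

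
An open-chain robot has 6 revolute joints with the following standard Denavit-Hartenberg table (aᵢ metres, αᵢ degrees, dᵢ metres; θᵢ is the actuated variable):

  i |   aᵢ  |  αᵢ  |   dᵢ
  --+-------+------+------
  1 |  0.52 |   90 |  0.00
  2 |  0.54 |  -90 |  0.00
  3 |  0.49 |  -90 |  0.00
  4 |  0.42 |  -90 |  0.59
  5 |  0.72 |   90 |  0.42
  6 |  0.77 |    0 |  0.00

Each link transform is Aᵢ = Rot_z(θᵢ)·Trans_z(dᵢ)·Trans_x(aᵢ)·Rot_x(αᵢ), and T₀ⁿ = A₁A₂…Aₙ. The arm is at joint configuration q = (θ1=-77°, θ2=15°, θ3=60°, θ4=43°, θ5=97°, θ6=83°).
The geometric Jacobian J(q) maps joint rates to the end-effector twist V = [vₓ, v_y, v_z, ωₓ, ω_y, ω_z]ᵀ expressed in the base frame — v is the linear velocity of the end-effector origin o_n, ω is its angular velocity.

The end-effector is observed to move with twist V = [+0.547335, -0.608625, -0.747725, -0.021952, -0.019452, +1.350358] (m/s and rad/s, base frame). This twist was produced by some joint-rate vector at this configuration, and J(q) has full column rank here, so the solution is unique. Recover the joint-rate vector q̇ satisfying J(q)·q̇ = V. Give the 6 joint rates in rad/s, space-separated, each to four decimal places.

o_n = [0.1533, -1.4676, -0.8701]
J₁: ẑ×o_n = [1.4676, 0.1533, -0.0000], ω = ẑ
J2: z=[-0.9744, -0.2250, 0.0000] o=[0.1170, -0.5067, 0.0000] → [0.1957, -0.8478, 0.9445, -0.9744, -0.2250, 0.0000]
J3: z=[-0.0582, 0.2522, 0.9659] o=[0.2343, -1.0149, 0.1398] → [0.1826, -0.1371, 0.0468, -0.0582, 0.2522, 0.9659]
J4: z=[0.2990, 0.9276, -0.2241] o=[0.7010, -1.1500, 0.2032] → [-1.0667, 0.4437, 0.4131, 0.2990, 0.9276, -0.2241]
J5: z=[-0.6070, 0.0036, -0.7947] o=[1.1867, -0.7597, -0.1660] → [-0.5651, 0.3938, 0.4334, -0.6070, 0.0036, -0.7947]
J6: z=[0.6944, -0.4839, -0.5326] o=[0.6535, -1.3883, -0.2901] → [0.2384, 0.6691, -0.2971, 0.6944, -0.4839, -0.5326]
q̇ = J⁺·V = [-0.1950, -0.5820, 0.7330, -0.7540, -0.3350, -0.7550]

-0.1950 -0.5820 0.7330 -0.7540 -0.3350 -0.7550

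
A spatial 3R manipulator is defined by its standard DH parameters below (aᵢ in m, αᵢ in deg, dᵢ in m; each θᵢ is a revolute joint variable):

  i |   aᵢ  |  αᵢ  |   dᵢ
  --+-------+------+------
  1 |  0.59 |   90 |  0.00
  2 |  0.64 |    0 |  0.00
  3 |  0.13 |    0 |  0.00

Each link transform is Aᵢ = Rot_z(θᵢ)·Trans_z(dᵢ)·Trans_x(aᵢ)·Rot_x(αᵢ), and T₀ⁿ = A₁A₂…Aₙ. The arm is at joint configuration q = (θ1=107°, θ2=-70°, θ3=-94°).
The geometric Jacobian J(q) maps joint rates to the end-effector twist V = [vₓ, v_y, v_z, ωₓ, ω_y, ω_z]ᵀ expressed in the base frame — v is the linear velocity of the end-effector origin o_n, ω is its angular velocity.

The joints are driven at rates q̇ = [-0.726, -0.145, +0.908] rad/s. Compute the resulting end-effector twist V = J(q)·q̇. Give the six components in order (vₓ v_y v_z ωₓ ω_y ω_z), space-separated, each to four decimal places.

o_n = [-0.2000, 0.6540, -0.6372]
J₁: ẑ×o_n = [-0.6540, -0.2000, 0.0000], ω = ẑ
J2: z=[0.9563, 0.2924, 0.0000] o=[-0.1725, 0.5642, 0.0000] → [-0.1863, 0.6094, 0.0939, 0.9563, 0.2924, 0.0000]
J3: z=[0.9563, 0.2924, 0.0000] o=[-0.2365, 0.7735, -0.6014] → [-0.0105, 0.0343, -0.1250, 0.9563, 0.2924, 0.0000]
V = J·q̇ = [0.4923, 0.0879, -0.1271, 0.7297, 0.2231, -0.7260]

0.4923 0.0879 -0.1271 0.7297 0.2231 -0.7260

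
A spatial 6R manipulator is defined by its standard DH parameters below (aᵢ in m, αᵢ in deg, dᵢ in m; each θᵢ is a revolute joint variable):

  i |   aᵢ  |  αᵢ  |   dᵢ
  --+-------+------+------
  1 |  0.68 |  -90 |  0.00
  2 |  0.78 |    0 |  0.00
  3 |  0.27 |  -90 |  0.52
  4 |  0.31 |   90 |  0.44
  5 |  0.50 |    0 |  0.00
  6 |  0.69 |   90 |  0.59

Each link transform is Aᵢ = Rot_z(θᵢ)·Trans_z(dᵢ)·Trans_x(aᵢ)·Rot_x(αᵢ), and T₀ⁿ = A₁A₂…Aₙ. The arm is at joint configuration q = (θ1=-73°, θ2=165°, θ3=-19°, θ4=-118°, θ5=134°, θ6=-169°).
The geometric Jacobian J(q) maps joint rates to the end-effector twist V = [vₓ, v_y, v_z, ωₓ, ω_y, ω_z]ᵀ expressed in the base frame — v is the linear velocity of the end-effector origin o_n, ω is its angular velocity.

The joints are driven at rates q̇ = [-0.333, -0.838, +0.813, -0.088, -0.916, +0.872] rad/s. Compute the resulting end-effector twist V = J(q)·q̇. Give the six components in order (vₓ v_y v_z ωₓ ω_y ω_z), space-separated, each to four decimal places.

0.2680 -0.2958 -0.2923 0.0008 -0.0175 -0.4277

o_n = [0.7115, 0.0981, 0.4119]
J₁: ẑ×o_n = [-0.0981, 0.7115, 0.0000], ω = ẑ
J2: z=[0.9563, 0.2924, 0.0000] o=[0.1988, -0.6503, 0.0000] → [0.1204, -0.3939, 0.5658, 0.9563, 0.2924, 0.0000]
J3: z=[0.9563, 0.2924, 0.0000] o=[-0.0215, 0.0702, -0.2019] → [0.1794, -0.5869, -0.1876, 0.9563, 0.2924, 0.0000]
J4: z=[-0.1635, 0.5348, 0.8290] o=[0.4104, 0.4363, -0.3529] → [0.6893, 0.3747, -0.1057, -0.1635, 0.5348, 0.8290]
J5: z=[-0.2349, -0.8373, 0.4937] o=[0.6355, 0.6362, 0.0933] → [-0.0010, 0.1124, 0.1901, -0.2349, -0.8373, 0.4937]
J6: z=[-0.2349, -0.8373, 0.4937] o=[0.2439, 0.8682, 0.3003] → [0.2868, 0.2571, 0.5725, -0.2349, -0.8373, 0.4937]
V = J·q̇ = [0.2680, -0.2958, -0.2923, 0.0008, -0.0175, -0.4277]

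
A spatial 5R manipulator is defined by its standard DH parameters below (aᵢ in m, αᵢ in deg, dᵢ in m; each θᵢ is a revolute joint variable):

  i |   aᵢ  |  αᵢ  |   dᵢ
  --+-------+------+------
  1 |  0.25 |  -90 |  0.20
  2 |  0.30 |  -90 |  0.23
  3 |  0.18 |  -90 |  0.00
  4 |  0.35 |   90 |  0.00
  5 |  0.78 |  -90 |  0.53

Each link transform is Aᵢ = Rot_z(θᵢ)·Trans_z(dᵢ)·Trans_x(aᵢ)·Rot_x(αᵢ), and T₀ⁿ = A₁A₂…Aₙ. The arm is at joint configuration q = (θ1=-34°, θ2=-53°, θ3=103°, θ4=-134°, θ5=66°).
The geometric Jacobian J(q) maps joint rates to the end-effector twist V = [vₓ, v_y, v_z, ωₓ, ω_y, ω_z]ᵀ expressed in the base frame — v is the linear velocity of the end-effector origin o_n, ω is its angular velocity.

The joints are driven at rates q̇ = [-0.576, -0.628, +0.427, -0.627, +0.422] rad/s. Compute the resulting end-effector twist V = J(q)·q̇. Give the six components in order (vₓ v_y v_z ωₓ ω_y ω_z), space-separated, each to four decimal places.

0.2395 -0.1412 0.5589 0.1629 -0.6807 -0.1141

o_n = [0.7396, 0.7532, -0.0628]
J₁: ẑ×o_n = [-0.7532, 0.7396, 0.0000], ω = ẑ
J2: z=[0.5592, 0.8290, 0.0000] o=[0.2073, -0.1398, 0.2000] → [-0.2178, 0.1469, 0.0580, 0.5592, 0.8290, 0.0000]
J3: z=[0.6621, -0.4466, -0.6018] o=[0.4856, -0.0501, 0.4396] → [0.7078, 0.1797, 0.6453, 0.6621, -0.4466, -0.6018]
J4: z=[-0.3603, 0.5144, -0.7782] o=[0.3673, -0.1819, 0.4073] → [0.4858, -0.4591, -0.5285, -0.3603, 0.5144, -0.7782]
J5: z=[0.0127, 0.8368, 0.5473] o=[0.6937, -0.1163, 0.2994] → [-0.7790, 0.0297, -0.0273, 0.0127, 0.8368, 0.5473]
V = J·q̇ = [0.2395, -0.1412, 0.5589, 0.1629, -0.6807, -0.1141]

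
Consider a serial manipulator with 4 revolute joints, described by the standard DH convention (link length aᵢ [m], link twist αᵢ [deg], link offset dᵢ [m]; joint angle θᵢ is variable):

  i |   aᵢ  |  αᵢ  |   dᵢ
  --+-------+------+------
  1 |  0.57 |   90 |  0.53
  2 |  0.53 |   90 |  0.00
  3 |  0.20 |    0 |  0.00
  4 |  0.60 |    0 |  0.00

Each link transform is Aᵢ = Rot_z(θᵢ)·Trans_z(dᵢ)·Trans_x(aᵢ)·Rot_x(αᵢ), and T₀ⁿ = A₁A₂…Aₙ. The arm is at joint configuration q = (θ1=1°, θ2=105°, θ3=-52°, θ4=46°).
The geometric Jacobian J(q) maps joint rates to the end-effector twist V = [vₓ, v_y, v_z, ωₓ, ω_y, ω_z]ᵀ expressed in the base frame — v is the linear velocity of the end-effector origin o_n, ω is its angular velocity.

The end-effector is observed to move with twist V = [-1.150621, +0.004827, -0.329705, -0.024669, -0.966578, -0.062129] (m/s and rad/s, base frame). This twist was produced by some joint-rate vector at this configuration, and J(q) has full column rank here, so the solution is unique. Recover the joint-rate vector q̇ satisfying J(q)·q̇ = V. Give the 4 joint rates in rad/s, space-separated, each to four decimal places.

o_n = [0.2426, 0.2246, 1.7373]
J₁: ẑ×o_n = [-0.2246, 0.2426, 0.0000], ω = ẑ
J2: z=[0.0175, -0.9998, 0.0000] o=[0.5699, 0.0099, 0.5300] → [-1.2071, -0.0211, -0.3235, 0.0175, -0.9998, 0.0000]
J3: z=[0.9658, 0.0169, 0.2588] o=[0.4328, 0.0076, 1.0419] → [-0.0445, -0.7207, 0.2128, 0.9658, 0.0169, 0.2588]
J4: z=[0.9658, 0.0169, 0.2588] o=[0.3981, 0.1646, 1.1609] → [-0.0058, -0.5969, 0.0606, 0.9658, 0.0169, 0.2588]
q̇ = J⁺·V = [-0.0510, 0.9660, -0.0960, 0.0530]

-0.0510 0.9660 -0.0960 0.0530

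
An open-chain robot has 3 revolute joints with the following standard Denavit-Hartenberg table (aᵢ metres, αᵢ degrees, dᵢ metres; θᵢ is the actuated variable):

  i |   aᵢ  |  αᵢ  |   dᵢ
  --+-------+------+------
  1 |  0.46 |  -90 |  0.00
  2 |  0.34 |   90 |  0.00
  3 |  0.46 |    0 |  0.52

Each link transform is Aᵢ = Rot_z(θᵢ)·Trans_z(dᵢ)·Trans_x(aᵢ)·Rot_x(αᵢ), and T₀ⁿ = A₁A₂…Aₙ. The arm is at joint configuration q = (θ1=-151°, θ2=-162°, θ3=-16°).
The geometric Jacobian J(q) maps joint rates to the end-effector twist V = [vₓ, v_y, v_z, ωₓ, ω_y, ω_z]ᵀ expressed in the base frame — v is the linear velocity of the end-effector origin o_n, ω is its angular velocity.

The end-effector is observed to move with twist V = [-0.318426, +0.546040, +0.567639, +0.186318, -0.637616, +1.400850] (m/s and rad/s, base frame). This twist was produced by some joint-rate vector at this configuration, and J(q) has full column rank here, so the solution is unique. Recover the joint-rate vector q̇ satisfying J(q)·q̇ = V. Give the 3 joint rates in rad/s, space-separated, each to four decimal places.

0.9510 0.6480 -0.4730

o_n = [0.3274, 0.3264, -0.2528]
J₁: ẑ×o_n = [-0.3264, 0.3274, 0.0000], ω = ẑ
J2: z=[0.4848, -0.8746, 0.0000] o=[-0.4023, -0.2230, 0.0000] → [0.2211, 0.1226, 0.9046, 0.4848, -0.8746, 0.0000]
J3: z=[0.2703, 0.1498, -0.9511] o=[-0.1195, -0.0662, 0.1051] → [0.3198, -0.3283, 0.0392, 0.2703, 0.1498, -0.9511]
q̇ = J⁺·V = [0.9510, 0.6480, -0.4730]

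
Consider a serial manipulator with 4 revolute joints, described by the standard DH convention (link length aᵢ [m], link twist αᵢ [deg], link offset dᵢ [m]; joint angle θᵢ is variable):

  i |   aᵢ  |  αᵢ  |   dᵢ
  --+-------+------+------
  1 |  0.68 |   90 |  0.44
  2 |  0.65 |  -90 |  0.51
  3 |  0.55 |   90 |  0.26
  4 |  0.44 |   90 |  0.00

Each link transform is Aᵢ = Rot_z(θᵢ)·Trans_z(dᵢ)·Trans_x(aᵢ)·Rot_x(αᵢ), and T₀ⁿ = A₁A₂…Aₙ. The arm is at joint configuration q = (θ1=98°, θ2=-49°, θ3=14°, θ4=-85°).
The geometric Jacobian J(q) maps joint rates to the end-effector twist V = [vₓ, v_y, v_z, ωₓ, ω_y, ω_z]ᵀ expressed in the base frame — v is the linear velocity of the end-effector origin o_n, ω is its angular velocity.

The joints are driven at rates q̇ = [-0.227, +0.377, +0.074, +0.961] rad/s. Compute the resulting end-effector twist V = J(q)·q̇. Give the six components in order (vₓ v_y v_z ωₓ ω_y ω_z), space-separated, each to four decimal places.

0.0768 0.6137 -0.0251 1.2677 0.3886 -0.3539

o_n = [0.1767, 1.3844, -0.5984]
J₁: ẑ×o_n = [-1.3844, 0.1767, 0.0000], ω = ẑ
J2: z=[0.9903, 0.1392, 0.0000] o=[-0.0946, 0.6734, 0.4400] → [-0.1445, 1.0283, 0.6664, 0.9903, 0.1392, 0.0000]
J3: z=[-0.1050, 0.7474, 0.6561] o=[0.3511, 1.1666, -0.0506] → [-0.5523, -0.1719, 0.1074, -0.1050, 0.7474, 0.6561]
J4: z=[0.9388, 0.2922, -0.1826] o=[0.1433, 1.6892, -0.2827] → [-0.1479, 0.2902, -0.2958, 0.9388, 0.2922, -0.1826]
V = J·q̇ = [0.0768, 0.6137, -0.0251, 1.2677, 0.3886, -0.3539]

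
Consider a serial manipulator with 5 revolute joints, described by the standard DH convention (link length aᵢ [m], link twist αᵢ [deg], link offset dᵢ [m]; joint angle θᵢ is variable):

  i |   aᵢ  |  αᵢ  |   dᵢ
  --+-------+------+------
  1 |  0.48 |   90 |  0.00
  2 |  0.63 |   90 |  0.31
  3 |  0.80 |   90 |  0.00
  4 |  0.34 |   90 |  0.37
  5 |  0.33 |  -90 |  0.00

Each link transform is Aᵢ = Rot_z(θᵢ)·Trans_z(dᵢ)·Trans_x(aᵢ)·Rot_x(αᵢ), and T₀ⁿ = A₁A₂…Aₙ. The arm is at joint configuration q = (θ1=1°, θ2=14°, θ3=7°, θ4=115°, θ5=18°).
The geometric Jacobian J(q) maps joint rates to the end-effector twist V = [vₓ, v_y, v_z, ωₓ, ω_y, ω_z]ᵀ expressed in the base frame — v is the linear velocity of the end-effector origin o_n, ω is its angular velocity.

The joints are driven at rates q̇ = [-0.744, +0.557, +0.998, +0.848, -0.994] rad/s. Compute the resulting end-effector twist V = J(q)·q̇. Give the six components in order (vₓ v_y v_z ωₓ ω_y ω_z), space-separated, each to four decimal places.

0.0609 -2.1539 0.8281 -0.6343 0.3835 -1.4961

o_n = [1.7929, 0.1259, -0.2829]
J₁: ẑ×o_n = [-0.1259, 1.7929, 0.0000], ω = ẑ
J2: z=[0.0175, -0.9998, 0.0000] o=[0.4799, 0.0084, 0.0000] → [0.2829, 0.0049, 1.3148, 0.0175, -0.9998, 0.0000]
J3: z=[0.2419, 0.0042, -0.9703] o=[1.0965, -0.2909, 0.1524] → [0.4026, -0.5703, 0.0979, 0.2419, 0.0042, -0.9703]
J4: z=[0.1009, 0.9945, 0.0295] o=[1.8686, -0.3749, 0.3445] → [-0.6387, 0.0611, 0.1258, 0.1009, 0.9945, 0.0295]
J5: z=[0.9769, -0.0934, -0.1924] o=[1.8418, 0.0094, 0.0219] → [0.0509, 0.3072, 0.1093, 0.9769, -0.0934, -0.1924]
V = J·q̇ = [0.0609, -2.1539, 0.8281, -0.6343, 0.3835, -1.4961]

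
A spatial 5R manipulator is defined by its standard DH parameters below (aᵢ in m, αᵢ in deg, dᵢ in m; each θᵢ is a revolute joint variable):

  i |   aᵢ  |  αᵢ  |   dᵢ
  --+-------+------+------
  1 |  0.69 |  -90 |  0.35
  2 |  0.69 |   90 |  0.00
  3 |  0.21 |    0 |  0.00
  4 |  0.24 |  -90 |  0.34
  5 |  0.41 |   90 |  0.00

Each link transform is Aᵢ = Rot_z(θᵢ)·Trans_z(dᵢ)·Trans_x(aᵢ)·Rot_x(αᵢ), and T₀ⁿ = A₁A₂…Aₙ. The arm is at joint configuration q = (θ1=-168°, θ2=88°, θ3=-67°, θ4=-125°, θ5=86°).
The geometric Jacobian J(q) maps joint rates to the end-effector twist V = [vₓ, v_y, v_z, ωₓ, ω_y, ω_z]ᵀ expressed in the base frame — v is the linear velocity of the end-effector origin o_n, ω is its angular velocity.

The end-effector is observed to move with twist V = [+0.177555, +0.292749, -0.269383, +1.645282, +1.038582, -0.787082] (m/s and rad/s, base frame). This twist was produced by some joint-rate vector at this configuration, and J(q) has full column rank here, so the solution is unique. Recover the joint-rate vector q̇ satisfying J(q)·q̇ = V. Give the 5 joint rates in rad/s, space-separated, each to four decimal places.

-0.9060 0.1850 -0.9040 -0.9160 0.8780

o_n = [-0.6534, 0.0016, -0.1614]
J₁: ẑ×o_n = [-0.0016, -0.6534, 0.0000], ω = ẑ
J2: z=[0.2079, -0.9781, 0.0000] o=[-0.6749, -0.1435, 0.3500] → [0.5002, 0.1063, 0.0512, 0.2079, -0.9781, 0.0000]
J3: z=[-0.9776, -0.2078, 0.0349] o=[-0.6985, -0.1485, -0.3396] → [-0.0423, 0.1757, -0.1374, -0.9776, -0.2078, 0.0349]
J4: z=[-0.9776, -0.2078, 0.0349] o=[-0.7415, 0.0400, -0.4216] → [-0.0527, 0.2574, 0.0558, -0.9776, -0.2078, 0.0349]
J5: z=[-0.1963, 0.9583, 0.2078] o=[-1.0554, -0.0777, -0.1751] → [-0.0034, 0.0862, -0.4008, -0.1963, 0.9583, 0.2078]
q̇ = J⁺·V = [-0.9060, 0.1850, -0.9040, -0.9160, 0.8780]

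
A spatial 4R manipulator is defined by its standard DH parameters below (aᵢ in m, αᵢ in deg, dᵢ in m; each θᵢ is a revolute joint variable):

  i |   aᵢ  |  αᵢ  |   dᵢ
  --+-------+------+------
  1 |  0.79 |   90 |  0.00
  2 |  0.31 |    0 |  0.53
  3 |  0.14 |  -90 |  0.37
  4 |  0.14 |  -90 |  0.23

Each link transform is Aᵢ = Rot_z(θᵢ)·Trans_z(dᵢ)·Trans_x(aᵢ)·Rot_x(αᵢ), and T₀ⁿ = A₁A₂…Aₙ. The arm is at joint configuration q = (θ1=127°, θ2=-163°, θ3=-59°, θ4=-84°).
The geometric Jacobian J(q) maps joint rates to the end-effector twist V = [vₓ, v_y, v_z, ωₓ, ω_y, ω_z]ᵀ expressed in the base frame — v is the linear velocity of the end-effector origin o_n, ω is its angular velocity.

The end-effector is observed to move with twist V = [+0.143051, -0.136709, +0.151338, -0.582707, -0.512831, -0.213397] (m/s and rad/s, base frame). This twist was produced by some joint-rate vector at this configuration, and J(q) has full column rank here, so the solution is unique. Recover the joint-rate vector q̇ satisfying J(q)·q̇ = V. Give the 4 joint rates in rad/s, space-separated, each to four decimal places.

-0.1480 0.2190 -0.9930 0.0880

o_n = [0.6947, 0.8049, -0.1581]
J₁: ẑ×o_n = [-0.8049, 0.6947, 0.0000], ω = ẑ
J2: z=[0.7986, 0.6018, 0.0000] o=[-0.4754, 0.6309, 0.0000] → [-0.0951, 0.1263, -0.5653, 0.7986, 0.6018, 0.0000]
J3: z=[0.7986, 0.6018, 0.0000] o=[0.1263, 0.7131, -0.0906] → [-0.0406, 0.0539, -0.2688, 0.7986, 0.6018, 0.0000]
J4: z=[0.4027, -0.5344, -0.7431] o=[0.4844, 0.8527, 0.0030] → [0.0506, -0.0914, 0.0932, 0.4027, -0.5344, -0.7431]
q̇ = J⁺·V = [-0.1480, 0.2190, -0.9930, 0.0880]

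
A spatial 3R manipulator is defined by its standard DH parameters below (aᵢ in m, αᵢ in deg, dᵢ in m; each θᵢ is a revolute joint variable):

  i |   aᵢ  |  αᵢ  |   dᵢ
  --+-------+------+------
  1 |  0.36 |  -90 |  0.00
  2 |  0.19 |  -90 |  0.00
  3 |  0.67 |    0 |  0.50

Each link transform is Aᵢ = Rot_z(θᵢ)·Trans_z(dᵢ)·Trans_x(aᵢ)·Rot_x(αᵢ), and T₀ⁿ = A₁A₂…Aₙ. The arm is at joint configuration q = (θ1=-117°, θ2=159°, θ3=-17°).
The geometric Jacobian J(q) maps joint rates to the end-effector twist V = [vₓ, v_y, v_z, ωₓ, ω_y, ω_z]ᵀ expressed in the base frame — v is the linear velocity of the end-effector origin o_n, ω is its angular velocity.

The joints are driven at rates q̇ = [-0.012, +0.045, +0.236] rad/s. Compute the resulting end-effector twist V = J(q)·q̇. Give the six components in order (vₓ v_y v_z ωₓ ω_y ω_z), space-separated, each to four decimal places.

o_n = [0.4445, 0.4410, 0.1691]
J₁: ẑ×o_n = [-0.4410, 0.4445, 0.0000], ω = ẑ
J2: z=[0.8910, -0.4540, 0.0000] o=[-0.1634, -0.3208, 0.0000] → [-0.0768, -0.1507, 0.9547, 0.8910, -0.4540, 0.0000]
J3: z=[0.1627, 0.3193, 0.9336] o=[-0.0829, -0.1627, -0.0681] → [-0.4879, 0.4538, -0.0702, 0.1627, 0.3193, 0.9336]
V = J·q̇ = [-0.1133, 0.0950, 0.0264, 0.0785, 0.0549, 0.2083]

-0.1133 0.0950 0.0264 0.0785 0.0549 0.2083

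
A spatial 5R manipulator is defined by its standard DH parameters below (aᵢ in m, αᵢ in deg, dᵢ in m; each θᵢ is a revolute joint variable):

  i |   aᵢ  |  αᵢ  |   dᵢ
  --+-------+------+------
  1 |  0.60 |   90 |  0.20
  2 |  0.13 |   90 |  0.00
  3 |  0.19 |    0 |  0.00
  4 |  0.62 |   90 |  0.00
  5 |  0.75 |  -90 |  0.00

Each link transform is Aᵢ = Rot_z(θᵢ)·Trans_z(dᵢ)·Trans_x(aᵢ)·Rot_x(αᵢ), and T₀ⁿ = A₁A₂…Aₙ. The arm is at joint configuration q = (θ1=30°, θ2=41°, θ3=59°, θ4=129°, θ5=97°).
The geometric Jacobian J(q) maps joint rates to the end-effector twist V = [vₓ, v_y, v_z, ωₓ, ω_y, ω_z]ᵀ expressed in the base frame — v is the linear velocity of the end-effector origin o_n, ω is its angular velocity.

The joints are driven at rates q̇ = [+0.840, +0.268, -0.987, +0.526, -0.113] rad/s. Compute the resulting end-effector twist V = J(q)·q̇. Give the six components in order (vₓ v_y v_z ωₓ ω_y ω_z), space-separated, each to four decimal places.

-0.0222 0.6729 0.0919 -0.1736 -0.2805 1.1982

o_n = [0.7940, 0.3553, -0.5557]
J₁: ẑ×o_n = [-0.3553, 0.7940, 0.0000], ω = ẑ
J2: z=[0.5000, -0.8660, 0.0000] o=[0.5196, 0.3000, 0.2000] → [0.6545, 0.3779, 0.2653, 0.5000, -0.8660, 0.0000]
J3: z=[0.5682, 0.3280, -0.7547] o=[0.6046, 0.3491, 0.2853] → [-0.2712, 0.3349, -0.0586, 0.5682, 0.3280, -0.7547]
J4: z=[0.5682, 0.3280, -0.7547] o=[0.7500, 0.2449, 0.3495] → [-0.2136, 0.4811, 0.0483, 0.5682, 0.3280, -0.7547]
J5: z=[0.4042, -0.9101, -0.0913] o=[0.3055, 0.0880, -0.0533] → [0.4817, 0.1585, 0.5526, 0.4042, -0.9101, -0.0913]
V = J·q̇ = [-0.0222, 0.6729, 0.0919, -0.1736, -0.2805, 1.1982]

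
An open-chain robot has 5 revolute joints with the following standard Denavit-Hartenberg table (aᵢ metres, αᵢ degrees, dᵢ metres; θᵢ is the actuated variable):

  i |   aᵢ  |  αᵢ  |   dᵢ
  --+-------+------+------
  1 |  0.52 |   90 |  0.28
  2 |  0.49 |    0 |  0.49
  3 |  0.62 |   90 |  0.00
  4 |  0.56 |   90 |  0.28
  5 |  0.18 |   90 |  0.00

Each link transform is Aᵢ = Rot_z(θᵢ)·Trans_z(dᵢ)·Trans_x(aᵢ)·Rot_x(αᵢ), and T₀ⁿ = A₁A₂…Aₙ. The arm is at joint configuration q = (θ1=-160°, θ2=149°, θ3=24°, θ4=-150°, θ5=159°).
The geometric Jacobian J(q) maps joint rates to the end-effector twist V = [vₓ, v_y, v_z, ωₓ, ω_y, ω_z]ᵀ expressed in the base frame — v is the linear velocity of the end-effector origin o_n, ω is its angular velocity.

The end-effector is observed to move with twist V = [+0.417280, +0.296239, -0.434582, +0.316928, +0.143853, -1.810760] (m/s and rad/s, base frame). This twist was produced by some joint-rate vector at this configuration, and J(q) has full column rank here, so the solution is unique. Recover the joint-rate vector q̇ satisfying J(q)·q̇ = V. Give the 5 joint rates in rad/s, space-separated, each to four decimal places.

o_n = [0.0277, 0.3230, 0.9085]
J₁: ẑ×o_n = [-0.3230, 0.0277, 0.0000], ω = ẑ
J2: z=[-0.3420, 0.9397, 0.0000] o=[-0.4886, -0.1779, 0.2800] → [0.5906, 0.2150, -0.6565, -0.3420, 0.9397, 0.0000]
J3: z=[-0.3420, 0.9397, 0.0000] o=[-0.2615, 0.4263, 0.5324] → [0.3534, 0.1286, -0.2365, -0.3420, 0.9397, 0.0000]
J4: z=[-0.1145, -0.0417, 0.9925] o=[0.3167, 0.6367, 0.6079] → [0.2989, -0.2524, 0.0239, -0.1145, -0.0417, 0.9925]
J5: z=[-0.7625, 0.6441, -0.0609] o=[-0.0719, 0.1973, 0.8267] → [0.0603, 0.0563, -0.1600, -0.7625, 0.6441, -0.0609]
q̇ = J⁺·V = [-0.9990, 0.9190, -0.4670, -0.8480, -0.4910]

-0.9990 0.9190 -0.4670 -0.8480 -0.4910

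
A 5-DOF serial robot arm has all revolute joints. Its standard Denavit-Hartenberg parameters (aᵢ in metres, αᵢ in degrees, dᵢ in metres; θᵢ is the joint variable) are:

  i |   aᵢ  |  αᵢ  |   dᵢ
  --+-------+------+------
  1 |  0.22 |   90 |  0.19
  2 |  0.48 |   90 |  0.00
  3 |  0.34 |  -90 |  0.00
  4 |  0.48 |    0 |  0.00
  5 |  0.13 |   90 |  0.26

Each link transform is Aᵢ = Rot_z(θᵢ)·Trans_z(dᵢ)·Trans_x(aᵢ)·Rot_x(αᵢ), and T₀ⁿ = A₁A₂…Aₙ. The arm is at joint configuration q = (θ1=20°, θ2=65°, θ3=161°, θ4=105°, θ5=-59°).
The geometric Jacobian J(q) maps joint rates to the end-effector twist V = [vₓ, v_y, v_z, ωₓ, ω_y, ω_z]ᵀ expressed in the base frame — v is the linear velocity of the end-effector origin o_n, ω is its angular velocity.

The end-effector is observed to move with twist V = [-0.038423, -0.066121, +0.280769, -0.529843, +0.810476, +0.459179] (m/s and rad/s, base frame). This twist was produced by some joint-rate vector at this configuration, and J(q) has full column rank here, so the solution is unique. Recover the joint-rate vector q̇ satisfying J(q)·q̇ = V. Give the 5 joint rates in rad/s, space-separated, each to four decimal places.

o_n = [-0.2757, 0.0552, 0.5215]
J₁: ẑ×o_n = [-0.0552, -0.2757, 0.0000], ω = ẑ
J2: z=[0.3420, -0.9397, 0.0000] o=[0.2067, 0.0752, 0.1900] → [-0.3115, -0.1134, -0.4602, 0.3420, -0.9397, 0.0000]
J3: z=[0.8517, 0.3100, -0.4226] o=[0.3974, 0.1446, 0.6250] → [-0.0699, 0.3726, 0.1325, 0.8517, 0.3100, -0.4226]
J4: z=[-0.4527, 0.8414, -0.2951] o=[0.3075, -0.0059, 0.3337] → [0.1761, 0.2571, 0.4631, -0.4527, 0.8414, -0.2951]
J5: z=[-0.4527, 0.8414, -0.2951] o=[-0.0545, -0.0946, 0.6361] → [-0.0522, 0.0134, 0.1183, -0.4527, 0.8414, -0.2951]
q̇ = J⁺·V = [0.8520, 0.3620, -0.0340, 0.8370, 0.5430]

0.8520 0.3620 -0.0340 0.8370 0.5430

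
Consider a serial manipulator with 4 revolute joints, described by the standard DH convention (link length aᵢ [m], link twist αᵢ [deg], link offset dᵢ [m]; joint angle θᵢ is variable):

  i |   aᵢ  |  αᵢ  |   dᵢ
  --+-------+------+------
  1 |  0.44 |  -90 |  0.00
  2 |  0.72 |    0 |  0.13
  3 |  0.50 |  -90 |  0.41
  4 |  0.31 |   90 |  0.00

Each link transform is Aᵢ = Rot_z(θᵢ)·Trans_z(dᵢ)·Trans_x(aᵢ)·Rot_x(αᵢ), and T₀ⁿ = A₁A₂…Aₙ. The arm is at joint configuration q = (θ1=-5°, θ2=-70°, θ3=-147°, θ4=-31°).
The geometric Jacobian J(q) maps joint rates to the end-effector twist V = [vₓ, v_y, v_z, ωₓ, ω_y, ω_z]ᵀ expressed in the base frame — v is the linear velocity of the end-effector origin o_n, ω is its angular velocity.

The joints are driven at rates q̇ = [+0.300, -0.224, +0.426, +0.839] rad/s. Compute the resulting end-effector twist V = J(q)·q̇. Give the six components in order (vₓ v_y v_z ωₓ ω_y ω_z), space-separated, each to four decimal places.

-0.5769 -0.1508 0.0981 -0.4854 0.2452 0.9701

o_n = [0.1354, 0.6905, 0.2158]
J₁: ẑ×o_n = [-0.6905, 0.1354, 0.0000], ω = ẑ
J2: z=[0.0872, 0.9962, 0.0000] o=[0.4383, -0.0383, 0.0000] → [0.2149, -0.0188, 0.3653, 0.0872, 0.9962, 0.0000]
J3: z=[0.0872, 0.9962, 0.0000] o=[0.6950, 0.0697, 0.6766] → [-0.4591, 0.0402, 0.6115, 0.0872, 0.9962, 0.0000]
J4: z=[-0.5995, 0.0525, 0.7986] o=[0.3329, 0.5129, 0.3757] → [-0.1502, -0.2536, -0.0961, -0.5995, 0.0525, 0.7986]
V = J·q̇ = [-0.5769, -0.1508, 0.0981, -0.4854, 0.2452, 0.9701]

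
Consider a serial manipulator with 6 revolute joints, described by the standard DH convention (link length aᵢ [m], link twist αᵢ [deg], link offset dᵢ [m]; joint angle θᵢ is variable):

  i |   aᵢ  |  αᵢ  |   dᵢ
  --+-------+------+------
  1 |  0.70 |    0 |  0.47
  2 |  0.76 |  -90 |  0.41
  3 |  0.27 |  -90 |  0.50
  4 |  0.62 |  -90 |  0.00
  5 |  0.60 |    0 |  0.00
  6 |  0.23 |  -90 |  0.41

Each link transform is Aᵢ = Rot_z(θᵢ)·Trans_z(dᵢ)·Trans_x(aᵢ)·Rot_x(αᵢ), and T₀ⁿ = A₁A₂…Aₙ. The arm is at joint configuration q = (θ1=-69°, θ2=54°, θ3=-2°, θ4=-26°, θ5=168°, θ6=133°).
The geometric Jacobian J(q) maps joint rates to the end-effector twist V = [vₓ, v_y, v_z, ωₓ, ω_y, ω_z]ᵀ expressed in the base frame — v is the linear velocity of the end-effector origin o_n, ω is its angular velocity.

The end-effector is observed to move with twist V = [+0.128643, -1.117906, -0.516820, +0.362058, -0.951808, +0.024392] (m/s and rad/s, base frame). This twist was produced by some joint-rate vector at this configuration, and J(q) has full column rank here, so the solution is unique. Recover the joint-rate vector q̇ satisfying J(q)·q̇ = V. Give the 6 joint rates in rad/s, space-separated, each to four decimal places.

o_n = [1.6043, -0.8112, 0.8281]
J₁: ẑ×o_n = [0.8112, 1.6043, -0.0000], ω = ẑ
J2: z=[0.0000, 0.0000, 1.0000] o=[0.2509, -0.6535, 0.4700] → [0.1577, 1.3534, -0.0000, 0.0000, 0.0000, 1.0000]
J3: z=[0.2588, 0.9659, 0.0000] o=[0.9850, -0.8502, 0.8800] → [-0.0501, 0.0134, -0.5881, 0.2588, 0.9659, 0.0000]
J4: z=[0.0337, -0.0090, -0.9994] o=[1.3750, -0.4371, 0.8894] → [-0.3734, -0.2271, -0.0105, 0.0337, -0.0090, -0.9994]
J5: z=[0.1906, -0.9816, 0.0153] o=[1.9833, -0.3187, 0.9089] → [0.0868, 0.0096, -0.4659, 0.1906, -0.9816, 0.0153]
J6: z=[0.1906, -0.9816, 0.0153] o=[1.4033, -0.4296, 1.0151] → [0.1894, 0.0387, 0.1246, 0.1906, -0.9816, 0.0153]
q̇ = J⁺·V = [-0.3820, -0.5620, 0.4650, -0.9470, 0.7320, 0.7040]

-0.3820 -0.5620 0.4650 -0.9470 0.7320 0.7040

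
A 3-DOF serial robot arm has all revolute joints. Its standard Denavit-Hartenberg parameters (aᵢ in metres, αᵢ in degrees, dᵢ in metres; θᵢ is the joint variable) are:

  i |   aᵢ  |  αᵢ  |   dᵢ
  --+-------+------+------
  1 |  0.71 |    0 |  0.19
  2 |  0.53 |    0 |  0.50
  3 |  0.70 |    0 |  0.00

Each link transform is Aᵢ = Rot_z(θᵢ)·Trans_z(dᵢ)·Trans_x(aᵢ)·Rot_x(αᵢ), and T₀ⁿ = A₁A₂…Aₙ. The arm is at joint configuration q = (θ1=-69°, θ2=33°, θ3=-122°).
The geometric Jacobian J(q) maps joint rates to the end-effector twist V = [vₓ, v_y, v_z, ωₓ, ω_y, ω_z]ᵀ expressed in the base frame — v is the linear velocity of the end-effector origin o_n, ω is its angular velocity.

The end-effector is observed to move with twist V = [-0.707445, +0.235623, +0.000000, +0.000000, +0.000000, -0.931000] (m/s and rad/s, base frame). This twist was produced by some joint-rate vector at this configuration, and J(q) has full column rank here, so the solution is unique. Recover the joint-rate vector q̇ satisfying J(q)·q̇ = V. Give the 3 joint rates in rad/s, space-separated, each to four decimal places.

o_n = [0.0342, -1.2366, 0.6900]
J₁: ẑ×o_n = [1.2366, 0.0342, -0.0000], ω = ẑ
J2: z=[0.0000, 0.0000, 1.0000] o=[0.2544, -0.6628, 0.1900] → [0.5738, -0.2202, 0.0000, 0.0000, 0.0000, 1.0000]
J3: z=[0.0000, 0.0000, 1.0000] o=[0.6832, -0.9744, 0.6900] → [0.2622, -0.6490, 0.0000, 0.0000, 0.0000, 1.0000]
q̇ = J⁺·V = [-0.4090, -0.2080, -0.3140]

-0.4090 -0.2080 -0.3140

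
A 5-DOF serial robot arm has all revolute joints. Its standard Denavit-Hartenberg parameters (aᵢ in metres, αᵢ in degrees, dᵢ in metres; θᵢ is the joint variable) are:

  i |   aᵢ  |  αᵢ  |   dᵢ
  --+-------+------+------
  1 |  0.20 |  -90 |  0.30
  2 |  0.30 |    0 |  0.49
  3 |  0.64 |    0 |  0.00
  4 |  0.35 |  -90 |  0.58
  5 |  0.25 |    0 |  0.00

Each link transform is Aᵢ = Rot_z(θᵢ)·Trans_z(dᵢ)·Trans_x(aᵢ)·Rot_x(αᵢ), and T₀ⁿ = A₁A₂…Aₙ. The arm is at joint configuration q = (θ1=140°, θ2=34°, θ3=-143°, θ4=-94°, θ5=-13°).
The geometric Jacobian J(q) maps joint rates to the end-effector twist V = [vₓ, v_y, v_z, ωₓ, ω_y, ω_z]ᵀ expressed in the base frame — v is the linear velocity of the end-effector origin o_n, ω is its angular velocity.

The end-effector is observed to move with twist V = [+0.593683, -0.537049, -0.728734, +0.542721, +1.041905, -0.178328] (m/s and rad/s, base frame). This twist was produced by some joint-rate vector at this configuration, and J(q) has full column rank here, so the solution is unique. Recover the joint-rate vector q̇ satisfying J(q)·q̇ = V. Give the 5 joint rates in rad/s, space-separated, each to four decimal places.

0.4200 -0.5210 -0.6590 0.0330 -0.6500

o_n = [-0.4895, -1.0595, 0.5054]
J₁: ẑ×o_n = [1.0595, -0.4895, 0.0000], ω = ẑ
J2: z=[-0.6428, -0.7660, 0.0000] o=[-0.1532, 0.1286, 0.3000] → [-0.1574, 0.1321, 0.5061, -0.6428, -0.7660, 0.0000]
J3: z=[-0.6428, -0.7660, 0.0000] o=[-0.6587, -0.0869, 0.1322] → [-0.2859, 0.2399, 0.7548, -0.6428, -0.7660, 0.0000]
J4: z=[-0.6428, -0.7660, 0.0000] o=[-0.4991, -0.2209, 0.7374] → [0.1777, -0.1491, 0.5464, -0.6428, -0.7660, 0.0000]
J5: z=[0.2993, -0.2512, 0.9205] o=[-0.6251, -0.8723, 0.6006] → [0.1962, 0.1533, -0.0220, 0.2993, -0.2512, 0.9205]
q̇ = J⁺·V = [0.4200, -0.5210, -0.6590, 0.0330, -0.6500]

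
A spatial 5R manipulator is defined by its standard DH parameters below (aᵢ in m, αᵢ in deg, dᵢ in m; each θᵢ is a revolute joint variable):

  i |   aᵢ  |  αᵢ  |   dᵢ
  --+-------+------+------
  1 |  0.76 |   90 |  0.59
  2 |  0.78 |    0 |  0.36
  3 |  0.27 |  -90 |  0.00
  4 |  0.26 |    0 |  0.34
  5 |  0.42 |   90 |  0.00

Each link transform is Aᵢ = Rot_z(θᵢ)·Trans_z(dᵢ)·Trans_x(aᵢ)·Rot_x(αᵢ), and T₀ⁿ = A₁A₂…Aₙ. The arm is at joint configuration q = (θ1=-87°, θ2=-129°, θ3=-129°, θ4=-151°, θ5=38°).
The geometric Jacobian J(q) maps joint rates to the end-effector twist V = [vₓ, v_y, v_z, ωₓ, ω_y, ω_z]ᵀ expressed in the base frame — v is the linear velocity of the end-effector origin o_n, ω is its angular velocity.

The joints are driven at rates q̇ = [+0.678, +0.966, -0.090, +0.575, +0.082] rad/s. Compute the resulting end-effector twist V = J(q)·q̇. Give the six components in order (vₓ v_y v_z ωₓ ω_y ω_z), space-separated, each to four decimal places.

o_n = [-0.8735, -0.0075, -0.2057]
J₁: ẑ×o_n = [0.0075, -0.8735, 0.0000], ω = ẑ
J2: z=[-0.9986, -0.0523, 0.0000] o=[0.0398, -0.7590, 0.5900] → [0.0416, -0.7946, -0.7982, -0.9986, -0.0523, 0.0000]
J3: z=[-0.9986, -0.0523, 0.0000] o=[-0.3454, -0.2876, -0.0162] → [0.0099, -0.1893, -0.3073, -0.9986, -0.0523, 0.0000]
J4: z=[-0.0512, 0.9768, -0.2079] o=[-0.3484, -0.2315, 0.2479] → [-0.3966, 0.0860, 0.5015, -0.0512, 0.9768, -0.2079]
J5: z=[-0.0512, 0.9768, -0.2079] o=[-0.4892, 0.0468, -0.0452] → [-0.1681, 0.0717, 0.3782, -0.0512, 0.9768, -0.2079]
V = J·q̇ = [-0.1973, -1.2875, -0.4240, -0.9084, 0.5959, 0.5414]

-0.1973 -1.2875 -0.4240 -0.9084 0.5959 0.5414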